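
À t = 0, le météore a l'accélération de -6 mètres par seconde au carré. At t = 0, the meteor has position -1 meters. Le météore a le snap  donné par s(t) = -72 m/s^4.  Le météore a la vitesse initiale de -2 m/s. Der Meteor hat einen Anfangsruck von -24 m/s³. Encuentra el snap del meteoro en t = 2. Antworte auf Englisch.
Using s(t) = -72 and substituting t = 2, we find s = -72.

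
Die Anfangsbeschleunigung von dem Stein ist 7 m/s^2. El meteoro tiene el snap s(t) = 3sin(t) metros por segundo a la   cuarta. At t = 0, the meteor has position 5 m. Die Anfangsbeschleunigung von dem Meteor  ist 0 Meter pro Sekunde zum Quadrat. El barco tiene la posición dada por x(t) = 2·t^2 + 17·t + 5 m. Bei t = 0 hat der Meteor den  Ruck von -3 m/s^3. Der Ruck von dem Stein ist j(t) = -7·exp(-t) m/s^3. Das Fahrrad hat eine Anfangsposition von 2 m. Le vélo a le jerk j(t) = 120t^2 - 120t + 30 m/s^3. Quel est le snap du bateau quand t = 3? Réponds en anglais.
To solve this, we need to take 4 derivatives of our position equation x(t) = 2·t^2 + 17·t + 5. Differentiating position, we get velocity: v(t) = 4·t + 17. Differentiating velocity, we get acceleration: a(t) = 4. Differentiating acceleration, we get jerk: j(t) = 0. The derivative of jerk gives snap: s(t) = 0. We have snap s(t) = 0. Substituting t = 3: s(3) = 0.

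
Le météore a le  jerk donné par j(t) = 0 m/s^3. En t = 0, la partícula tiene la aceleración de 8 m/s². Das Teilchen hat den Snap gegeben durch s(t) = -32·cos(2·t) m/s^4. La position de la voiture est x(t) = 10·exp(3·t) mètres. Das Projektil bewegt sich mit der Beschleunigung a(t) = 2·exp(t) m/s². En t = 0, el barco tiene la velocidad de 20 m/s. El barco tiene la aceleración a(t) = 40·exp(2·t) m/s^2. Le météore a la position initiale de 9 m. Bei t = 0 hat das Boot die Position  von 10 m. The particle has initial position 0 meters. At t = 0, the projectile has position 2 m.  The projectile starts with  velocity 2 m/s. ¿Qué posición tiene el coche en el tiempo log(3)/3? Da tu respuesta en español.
De la ecuación de la posición x(t) = 10·exp(3·t), sustituimos t = log(3)/3 para obtener x = 30.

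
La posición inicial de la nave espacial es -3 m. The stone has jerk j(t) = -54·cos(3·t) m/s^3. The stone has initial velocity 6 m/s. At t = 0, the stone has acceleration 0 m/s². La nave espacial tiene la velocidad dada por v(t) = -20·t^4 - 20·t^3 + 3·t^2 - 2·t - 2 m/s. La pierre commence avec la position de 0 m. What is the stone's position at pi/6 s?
To solve this, we need to take 3 antiderivatives of our jerk equation j(t) = -54·cos(3·t). The antiderivative of jerk is acceleration. Using a(0) = 0, we get a(t) = -18·sin(3·t). The integral of acceleration, with v(0) = 6, gives velocity: v(t) = 6·cos(3·t). The antiderivative of velocity is position. Using x(0) = 0, we get x(t) = 2·sin(3·t). Using x(t) = 2·sin(3·t) and substituting t = pi/6, we find x = 2.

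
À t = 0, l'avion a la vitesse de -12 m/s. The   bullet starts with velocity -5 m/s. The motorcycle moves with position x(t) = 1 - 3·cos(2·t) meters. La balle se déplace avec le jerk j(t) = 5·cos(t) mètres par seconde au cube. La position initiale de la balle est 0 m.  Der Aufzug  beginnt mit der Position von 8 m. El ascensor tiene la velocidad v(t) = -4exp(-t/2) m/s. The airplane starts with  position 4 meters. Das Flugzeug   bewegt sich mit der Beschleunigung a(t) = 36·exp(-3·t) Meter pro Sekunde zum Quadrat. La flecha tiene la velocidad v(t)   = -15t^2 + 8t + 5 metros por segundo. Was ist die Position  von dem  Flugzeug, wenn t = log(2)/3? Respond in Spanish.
Para resolver esto, necesitamos tomar 2 integrales de nuestra ecuación de la aceleración a(t) = 36·exp(-3·t). La integral de la aceleración es la velocidad. Usando v(0) = -12, obtenemos v(t) = -12·exp(-3·t). Tomando ∫v(t)dt y aplicando x(0) = 4, encontramos x(t) = 4·exp(-3·t). Usando x(t) = 4·exp(-3·t) y sustituyendo t = log(2)/3, encontramos x = 2.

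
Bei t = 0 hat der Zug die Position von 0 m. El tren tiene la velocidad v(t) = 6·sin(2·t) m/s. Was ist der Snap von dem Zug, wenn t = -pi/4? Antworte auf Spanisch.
Debemos derivar nuestra ecuación de la velocidad v(t) = 6·sin(2·t) 3 veces. Derivando la velocidad, obtenemos la aceleración: a(t) = 12·cos(2·t). Tomando d/dt de a(t), encontramos j(t) = -24·sin(2·t). Tomando d/dt de j(t), encontramos s(t) = -48·cos(2·t). Tenemos el snap s(t) = -48·cos(2·t). Sustituyendo t = -pi/4: s(-pi/4) = 0.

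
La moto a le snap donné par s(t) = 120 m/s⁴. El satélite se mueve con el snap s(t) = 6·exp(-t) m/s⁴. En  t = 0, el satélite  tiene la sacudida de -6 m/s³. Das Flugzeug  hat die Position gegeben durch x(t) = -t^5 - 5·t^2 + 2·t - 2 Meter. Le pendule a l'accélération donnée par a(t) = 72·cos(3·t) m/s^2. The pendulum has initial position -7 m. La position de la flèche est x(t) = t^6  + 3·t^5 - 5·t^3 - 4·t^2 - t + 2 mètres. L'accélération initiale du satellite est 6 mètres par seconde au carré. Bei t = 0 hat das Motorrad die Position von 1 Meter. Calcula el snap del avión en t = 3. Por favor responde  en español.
Para resolver esto, necesitamos tomar 4 derivadas de nuestra ecuación de la posición x(t) = -t^5 - 5·t^2 + 2·t - 2. La derivada de la posición da la velocidad: v(t) = -5·t^4 - 10·t + 2. Tomando d/dt de v(t), encontramos a(t) = -20·t^3 - 10. La derivada de la aceleración da la sacudida: j(t) = -60·t^2. Tomando d/dt de j(t), encontramos s(t) = -120·t. De la ecuación del snap s(t) = -120·t, sustituimos t = 3 para obtener s = -360.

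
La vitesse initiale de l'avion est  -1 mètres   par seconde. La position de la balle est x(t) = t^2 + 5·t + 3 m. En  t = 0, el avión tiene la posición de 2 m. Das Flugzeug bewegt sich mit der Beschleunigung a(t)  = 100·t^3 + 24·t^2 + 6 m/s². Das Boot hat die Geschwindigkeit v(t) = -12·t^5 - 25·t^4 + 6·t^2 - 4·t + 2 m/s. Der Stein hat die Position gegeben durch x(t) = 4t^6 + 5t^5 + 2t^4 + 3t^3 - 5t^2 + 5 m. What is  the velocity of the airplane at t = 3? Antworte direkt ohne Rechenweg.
The velocity at t = 3 is v = 2258.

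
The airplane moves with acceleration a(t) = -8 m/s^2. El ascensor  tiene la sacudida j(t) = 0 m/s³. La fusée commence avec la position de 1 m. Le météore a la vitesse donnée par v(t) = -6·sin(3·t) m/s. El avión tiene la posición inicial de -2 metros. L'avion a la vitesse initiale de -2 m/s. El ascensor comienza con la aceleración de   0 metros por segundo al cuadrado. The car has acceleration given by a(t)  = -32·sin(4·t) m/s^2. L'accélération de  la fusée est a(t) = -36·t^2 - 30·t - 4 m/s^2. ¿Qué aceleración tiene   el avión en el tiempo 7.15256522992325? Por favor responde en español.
Tenemos la aceleración a(t) = -8. Sustituyendo t = 7.15256522992325: a(7.15256522992325) = -8.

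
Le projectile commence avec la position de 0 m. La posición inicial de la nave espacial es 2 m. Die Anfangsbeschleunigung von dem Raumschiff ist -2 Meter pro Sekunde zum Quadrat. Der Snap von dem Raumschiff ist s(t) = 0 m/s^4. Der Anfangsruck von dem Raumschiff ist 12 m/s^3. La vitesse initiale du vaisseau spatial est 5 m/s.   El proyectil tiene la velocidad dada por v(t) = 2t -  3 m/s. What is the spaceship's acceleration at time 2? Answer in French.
En partant du snap s(t) = 0, nous prenons 2 intégrales. La primitive du snap, avec j(0) = 12, donne le jerk: j(t) = 12. En prenant ∫j(t)dt et en appliquant a(0) = -2, nous trouvons a(t) = 12·t - 2. En utilisant a(t) = 12·t - 2 et en substituant t = 2, nous trouvons a = 22.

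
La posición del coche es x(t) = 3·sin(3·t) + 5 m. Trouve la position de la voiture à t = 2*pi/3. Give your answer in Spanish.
Tenemos la posición x(t) = 3·sin(3·t) + 5. Sustituyendo t = 2*pi/3: x(2*pi/3) = 5.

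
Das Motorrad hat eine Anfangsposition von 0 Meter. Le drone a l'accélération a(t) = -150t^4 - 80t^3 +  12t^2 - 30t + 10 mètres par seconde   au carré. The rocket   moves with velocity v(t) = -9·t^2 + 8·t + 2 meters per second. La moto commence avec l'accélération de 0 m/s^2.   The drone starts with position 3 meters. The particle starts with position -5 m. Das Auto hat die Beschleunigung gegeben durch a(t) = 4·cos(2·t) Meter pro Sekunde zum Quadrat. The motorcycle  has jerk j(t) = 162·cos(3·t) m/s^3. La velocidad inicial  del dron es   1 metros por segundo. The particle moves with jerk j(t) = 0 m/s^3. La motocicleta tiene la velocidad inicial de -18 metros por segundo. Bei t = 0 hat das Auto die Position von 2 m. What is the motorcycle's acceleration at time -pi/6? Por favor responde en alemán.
Wir müssen unsere Gleichung für den Ruck j(t) = 162·cos(3·t) 1-mal integrieren. Durch Integration von dem Ruck und Verwendung der Anfangsbedingung a(0) = 0, erhalten wir a(t) = 54·sin(3·t). Wir haben die Beschleunigung a(t) = 54·sin(3·t). Durch Einsetzen von t = -pi/6: a(-pi/6) = -54.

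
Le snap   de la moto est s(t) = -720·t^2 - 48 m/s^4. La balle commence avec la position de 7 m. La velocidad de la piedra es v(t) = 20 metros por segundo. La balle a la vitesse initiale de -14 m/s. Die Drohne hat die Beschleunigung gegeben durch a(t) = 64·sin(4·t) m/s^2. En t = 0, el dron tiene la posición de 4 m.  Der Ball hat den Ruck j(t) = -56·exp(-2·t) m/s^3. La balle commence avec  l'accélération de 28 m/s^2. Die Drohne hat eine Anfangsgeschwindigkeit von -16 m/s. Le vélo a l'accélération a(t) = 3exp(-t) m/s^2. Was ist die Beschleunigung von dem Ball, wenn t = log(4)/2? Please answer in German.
Um dies zu lösen, müssen wir 1 Integral unserer Gleichung für den Ruck j(t) = -56·exp(-2·t) finden. Durch Integration von dem Ruck und Verwendung der Anfangsbedingung a(0) = 28, erhalten wir a(t) = 28·exp(-2·t). Aus der Gleichung für die Beschleunigung a(t) = 28·exp(-2·t), setzen wir t = log(4)/2 ein und erhalten a = 7.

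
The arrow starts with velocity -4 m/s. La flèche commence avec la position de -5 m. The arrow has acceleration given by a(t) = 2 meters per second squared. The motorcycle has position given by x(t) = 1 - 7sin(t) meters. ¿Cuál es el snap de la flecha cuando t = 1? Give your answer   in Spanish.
Partiendo de la aceleración a(t) = 2, tomamos 2 derivadas. La derivada de la aceleración da la sacudida: j(t) = 0. La derivada de la sacudida da el snap: s(t) = 0. Usando s(t) = 0 y sustituyendo t = 1, encontramos s = 0.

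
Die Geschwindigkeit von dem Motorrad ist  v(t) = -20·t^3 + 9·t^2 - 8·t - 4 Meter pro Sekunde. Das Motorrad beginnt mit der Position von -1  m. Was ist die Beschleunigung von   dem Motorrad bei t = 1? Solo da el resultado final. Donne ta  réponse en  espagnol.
En t = 1, a = -50.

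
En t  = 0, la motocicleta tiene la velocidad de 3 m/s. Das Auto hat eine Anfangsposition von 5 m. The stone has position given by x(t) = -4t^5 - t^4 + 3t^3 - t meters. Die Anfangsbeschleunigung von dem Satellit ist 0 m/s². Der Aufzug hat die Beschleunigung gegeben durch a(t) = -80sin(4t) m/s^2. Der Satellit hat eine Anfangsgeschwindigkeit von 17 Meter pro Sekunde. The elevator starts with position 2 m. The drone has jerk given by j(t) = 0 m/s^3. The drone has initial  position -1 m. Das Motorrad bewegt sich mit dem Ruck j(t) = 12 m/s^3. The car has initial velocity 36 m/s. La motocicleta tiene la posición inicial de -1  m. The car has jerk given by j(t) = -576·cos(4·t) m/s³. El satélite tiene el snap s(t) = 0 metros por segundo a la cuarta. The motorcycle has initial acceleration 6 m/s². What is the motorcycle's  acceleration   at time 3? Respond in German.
Um dies zu lösen, müssen wir 1 Integral unserer Gleichung für den Ruck j(t) = 12 finden. Mit ∫j(t)dt und Anwendung von a(0) = 6, finden wir a(t) = 12·t + 6. Aus der Gleichung für die Beschleunigung a(t) = 12·t + 6, setzen wir t = 3 ein und erhalten a = 42.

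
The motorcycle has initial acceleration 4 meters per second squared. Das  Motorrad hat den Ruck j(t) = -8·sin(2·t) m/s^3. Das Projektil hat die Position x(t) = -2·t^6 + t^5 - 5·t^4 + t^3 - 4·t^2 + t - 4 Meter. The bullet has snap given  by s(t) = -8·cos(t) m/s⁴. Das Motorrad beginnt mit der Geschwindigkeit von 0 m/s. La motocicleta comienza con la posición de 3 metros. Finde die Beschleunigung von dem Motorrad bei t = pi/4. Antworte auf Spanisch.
Necesitamos integrar nuestra ecuación de la sacudida j(t) = -8·sin(2·t) 1 vez. Integrando la sacudida y usando la condición inicial a(0) = 4, obtenemos a(t) = 4·cos(2·t). De la ecuación de la aceleración a(t) = 4·cos(2·t), sustituimos t = pi/4 para obtener a = 0.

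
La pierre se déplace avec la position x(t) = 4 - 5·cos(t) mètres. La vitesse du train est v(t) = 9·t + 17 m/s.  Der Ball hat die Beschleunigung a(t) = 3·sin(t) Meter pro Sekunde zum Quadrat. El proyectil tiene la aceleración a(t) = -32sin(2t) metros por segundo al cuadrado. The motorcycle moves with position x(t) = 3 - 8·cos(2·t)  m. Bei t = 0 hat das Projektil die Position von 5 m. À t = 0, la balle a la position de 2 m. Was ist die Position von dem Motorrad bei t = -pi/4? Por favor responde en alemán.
Wir haben die Position x(t) = 3 - 8·cos(2·t). Durch Einsetzen von t = -pi/4: x(-pi/4) = 3.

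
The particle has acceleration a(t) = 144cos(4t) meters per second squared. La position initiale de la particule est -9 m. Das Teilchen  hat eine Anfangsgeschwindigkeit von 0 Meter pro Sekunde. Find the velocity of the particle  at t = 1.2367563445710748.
To solve this, we need to take 1 integral of our acceleration equation a(t) = 144·cos(4·t). Integrating acceleration and using the initial condition v(0) = 0, we get v(t) = 36·sin(4·t). We have velocity v(t) = 36·sin(4·t). Substituting t = 1.2367563445710748: v(1.2367563445710748) = -35.0135618127487.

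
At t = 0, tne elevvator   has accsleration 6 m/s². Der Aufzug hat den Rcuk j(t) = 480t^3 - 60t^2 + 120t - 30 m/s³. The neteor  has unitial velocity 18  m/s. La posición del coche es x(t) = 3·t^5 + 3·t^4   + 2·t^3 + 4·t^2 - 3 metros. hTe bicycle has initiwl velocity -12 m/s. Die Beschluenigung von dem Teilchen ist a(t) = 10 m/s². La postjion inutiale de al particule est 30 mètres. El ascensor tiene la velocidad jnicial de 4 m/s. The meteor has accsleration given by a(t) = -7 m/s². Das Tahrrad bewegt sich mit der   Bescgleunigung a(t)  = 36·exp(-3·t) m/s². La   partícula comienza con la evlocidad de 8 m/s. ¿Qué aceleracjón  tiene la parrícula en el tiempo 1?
Tenemos la aceleración a(t) = 10. Sustituyendo t = 1: a(1) = 10.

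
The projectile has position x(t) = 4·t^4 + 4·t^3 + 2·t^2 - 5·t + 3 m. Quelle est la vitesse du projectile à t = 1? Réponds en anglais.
We must differentiate our position equation x(t) = 4·t^4 + 4·t^3 + 2·t^2 - 5·t + 3 1 time. The derivative of position gives velocity: v(t) = 16·t^3 + 12·t^2 + 4·t - 5. We have velocity v(t) = 16·t^3 + 12·t^2 + 4·t - 5. Substituting t = 1: v(1) = 27.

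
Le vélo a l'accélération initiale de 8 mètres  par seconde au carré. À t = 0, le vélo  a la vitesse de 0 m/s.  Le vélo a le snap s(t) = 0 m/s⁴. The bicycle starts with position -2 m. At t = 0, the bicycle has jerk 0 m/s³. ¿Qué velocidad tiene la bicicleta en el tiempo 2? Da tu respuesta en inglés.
We need to integrate our snap equation s(t) = 0 3 times. Integrating snap and using the initial condition j(0) = 0, we get j(t) = 0. Taking ∫j(t)dt and applying a(0) = 8, we find a(t) = 8. The integral of acceleration is velocity. Using v(0) = 0, we get v(t) = 8·t. Using v(t) = 8·t and substituting t = 2, we find v = 16.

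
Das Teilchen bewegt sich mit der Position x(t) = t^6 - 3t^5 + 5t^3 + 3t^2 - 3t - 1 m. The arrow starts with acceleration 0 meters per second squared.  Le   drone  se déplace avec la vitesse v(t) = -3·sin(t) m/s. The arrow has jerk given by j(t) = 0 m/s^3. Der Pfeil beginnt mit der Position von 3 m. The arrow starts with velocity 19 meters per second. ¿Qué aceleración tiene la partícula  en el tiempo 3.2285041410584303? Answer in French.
En partant de la position x(t) = t^6 - 3·t^5 + 5·t^3 + 3·t^2 - 3·t - 1, nous prenons 2 dérivées. En prenant d/dt de x(t), nous trouvons v(t) = 6·t^5 - 15·t^4 + 15·t^2 + 6·t - 3. En prenant d/dt de v(t), nous trouvons a(t) = 30·t^4 - 60·t^3 + 30·t + 6. De l'équation de l'accélération a(t) = 30·t^4 - 60·t^3 + 30·t + 6, nous substituons t = 3.2285041410584303 pour obtenir a = 1343.08424045959.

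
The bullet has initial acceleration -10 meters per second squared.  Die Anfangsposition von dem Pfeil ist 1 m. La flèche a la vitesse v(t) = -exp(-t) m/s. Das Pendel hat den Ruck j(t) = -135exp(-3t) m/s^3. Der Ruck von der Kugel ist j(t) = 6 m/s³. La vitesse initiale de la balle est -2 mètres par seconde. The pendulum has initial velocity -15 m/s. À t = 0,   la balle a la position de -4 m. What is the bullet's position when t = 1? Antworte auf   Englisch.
To find the answer, we compute 3 antiderivatives of j(t) = 6. The antiderivative of jerk, with a(0) = -10, gives acceleration: a(t) = 6·t - 10. Taking ∫a(t)dt and applying v(0) = -2, we find v(t) = 3·t^2 - 10·t - 2. Integrating velocity and using the initial condition x(0) = -4, we get x(t) = t^3 - 5·t^2 - 2·t - 4. Using x(t) = t^3 - 5·t^2 - 2·t - 4 and substituting t = 1, we find x = -10.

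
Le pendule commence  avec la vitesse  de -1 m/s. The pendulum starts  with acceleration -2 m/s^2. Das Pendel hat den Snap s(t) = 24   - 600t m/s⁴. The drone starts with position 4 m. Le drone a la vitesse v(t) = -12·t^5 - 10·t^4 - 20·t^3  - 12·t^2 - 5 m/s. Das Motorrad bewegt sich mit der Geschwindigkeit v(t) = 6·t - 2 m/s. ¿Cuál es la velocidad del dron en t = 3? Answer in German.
Wir haben die Geschwindigkeit v(t) = -12·t^5 - 10·t^4 - 20·t^3 - 12·t^2 - 5. Durch Einsetzen von t = 3: v(3) = -4379.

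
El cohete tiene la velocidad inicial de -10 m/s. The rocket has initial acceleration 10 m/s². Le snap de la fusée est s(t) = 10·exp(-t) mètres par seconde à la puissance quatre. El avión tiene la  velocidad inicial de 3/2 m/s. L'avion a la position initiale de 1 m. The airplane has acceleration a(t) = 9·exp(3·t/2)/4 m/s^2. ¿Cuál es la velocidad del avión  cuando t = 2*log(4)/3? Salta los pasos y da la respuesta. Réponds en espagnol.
v(2*log(4)/3) = 6.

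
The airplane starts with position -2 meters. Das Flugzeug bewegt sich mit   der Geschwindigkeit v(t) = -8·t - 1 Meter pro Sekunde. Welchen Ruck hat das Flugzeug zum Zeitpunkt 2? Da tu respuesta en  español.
Para resolver esto, necesitamos tomar 2 derivadas de nuestra ecuación de la velocidad v(t) = -8·t - 1. La derivada de la velocidad da la aceleración: a(t) = -8. La derivada de la aceleración da la sacudida: j(t) = 0. De la ecuación de la sacudida j(t) = 0, sustituimos t = 2 para obtener j = 0.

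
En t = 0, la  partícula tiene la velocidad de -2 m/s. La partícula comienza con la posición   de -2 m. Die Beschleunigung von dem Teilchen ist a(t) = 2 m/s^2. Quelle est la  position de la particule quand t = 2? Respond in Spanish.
Partiendo de la aceleración a(t) = 2, tomamos 2 antiderivadas. La integral de la aceleración, con v(0) = -2, da la velocidad: v(t) = 2·t - 2. La antiderivada de la velocidad, con x(0) = -2, da la posición: x(t) = t^2 - 2·t - 2. De la ecuación de la posición x(t) = t^2 - 2·t - 2, sustituimos t = 2 para obtener x = -2.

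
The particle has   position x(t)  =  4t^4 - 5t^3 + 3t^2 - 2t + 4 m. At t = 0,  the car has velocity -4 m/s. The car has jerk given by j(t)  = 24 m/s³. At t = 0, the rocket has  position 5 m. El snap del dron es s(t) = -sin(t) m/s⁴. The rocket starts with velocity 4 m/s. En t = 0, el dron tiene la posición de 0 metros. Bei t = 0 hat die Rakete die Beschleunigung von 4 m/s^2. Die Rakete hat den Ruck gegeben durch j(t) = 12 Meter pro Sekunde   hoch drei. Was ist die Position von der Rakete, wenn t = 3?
Um dies zu lösen, müssen wir 3 Integrale unserer Gleichung für den Ruck j(t) = 12 finden. Durch Integration von dem Ruck und Verwendung der Anfangsbedingung a(0) = 4, erhalten wir a(t) = 12·t + 4. Mit ∫a(t)dt und Anwendung von v(0) = 4, finden wir v(t) = 6·t^2 + 4·t + 4. Durch Integration von der Geschwindigkeit und Verwendung der Anfangsbedingung x(0) = 5, erhalten wir x(t) = 2·t^3 + 2·t^2 + 4·t + 5. Wir haben die Position x(t) = 2·t^3 + 2·t^2 + 4·t + 5. Durch Einsetzen von t = 3: x(3) = 89.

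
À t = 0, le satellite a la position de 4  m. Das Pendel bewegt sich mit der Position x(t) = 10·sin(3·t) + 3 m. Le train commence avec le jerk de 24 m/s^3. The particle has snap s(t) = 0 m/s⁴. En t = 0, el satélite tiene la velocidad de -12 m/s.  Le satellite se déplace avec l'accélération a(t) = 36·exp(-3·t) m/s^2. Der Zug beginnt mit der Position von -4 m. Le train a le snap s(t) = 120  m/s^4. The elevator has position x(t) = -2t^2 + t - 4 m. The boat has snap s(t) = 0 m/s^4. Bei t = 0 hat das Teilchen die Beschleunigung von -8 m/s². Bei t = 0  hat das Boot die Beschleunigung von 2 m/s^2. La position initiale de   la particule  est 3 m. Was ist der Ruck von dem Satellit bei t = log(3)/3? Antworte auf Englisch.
We must differentiate our acceleration equation a(t) = 36·exp(-3·t) 1 time. The derivative of acceleration gives jerk: j(t) = -108·exp(-3·t). From the given jerk equation j(t) = -108·exp(-3·t), we substitute t = log(3)/3 to get j = -36.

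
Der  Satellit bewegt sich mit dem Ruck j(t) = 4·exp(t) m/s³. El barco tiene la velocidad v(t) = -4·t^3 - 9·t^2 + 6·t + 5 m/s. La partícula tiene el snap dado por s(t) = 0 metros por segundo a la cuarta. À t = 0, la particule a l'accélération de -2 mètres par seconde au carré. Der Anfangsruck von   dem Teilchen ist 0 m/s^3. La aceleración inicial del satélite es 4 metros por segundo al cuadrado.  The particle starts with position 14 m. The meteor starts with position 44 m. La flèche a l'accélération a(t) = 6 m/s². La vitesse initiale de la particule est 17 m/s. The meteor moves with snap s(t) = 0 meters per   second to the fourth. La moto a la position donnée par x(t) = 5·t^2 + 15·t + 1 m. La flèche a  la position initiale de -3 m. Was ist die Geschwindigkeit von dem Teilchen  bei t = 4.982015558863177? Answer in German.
Wir müssen unsere Gleichung für den Snap s(t) = 0 3-mal integrieren. Die Stammfunktion von dem Snap, mit j(0) = 0, ergibt den Ruck: j(t) = 0. Durch Integration von dem Ruck und Verwendung der Anfangsbedingung a(0) = -2, erhalten wir a(t) = -2. Mit ∫a(t)dt und Anwendung von v(0) = 17, finden wir v(t) = 17 - 2·t. Mit v(t) = 17 - 2·t und Einsetzen von t = 4.982015558863177, finden wir v = 7.03596888227365.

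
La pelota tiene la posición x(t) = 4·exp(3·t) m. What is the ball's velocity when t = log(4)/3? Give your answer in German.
Ausgehend von der Position x(t) = 4·exp(3·t), nehmen wir 1 Ableitung. Mit d/dt von x(t) finden wir v(t) = 12·exp(3·t). Wir haben die Geschwindigkeit v(t) = 12·exp(3·t). Durch Einsetzen von t = log(4)/3: v(log(4)/3) = 48.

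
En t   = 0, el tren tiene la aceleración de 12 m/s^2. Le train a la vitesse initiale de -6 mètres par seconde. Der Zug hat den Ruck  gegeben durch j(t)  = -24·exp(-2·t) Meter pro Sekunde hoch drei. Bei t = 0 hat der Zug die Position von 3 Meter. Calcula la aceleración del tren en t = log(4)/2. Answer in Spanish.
Partiendo de la sacudida j(t) = -24·exp(-2·t), tomamos 1 antiderivada. Integrando la sacudida y usando la condición inicial a(0) = 12, obtenemos a(t) = 12·exp(-2·t). Usando a(t) = 12·exp(-2·t) y sustituyendo t = log(4)/2, encontramos a = 3.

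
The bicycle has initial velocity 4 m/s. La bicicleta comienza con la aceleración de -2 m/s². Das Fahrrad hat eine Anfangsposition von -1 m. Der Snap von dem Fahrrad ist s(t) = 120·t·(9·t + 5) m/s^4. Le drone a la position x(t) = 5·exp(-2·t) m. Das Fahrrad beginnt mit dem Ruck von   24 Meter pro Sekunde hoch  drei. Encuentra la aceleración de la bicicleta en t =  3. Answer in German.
Wir müssen die Stammfunktion unserer Gleichung für den Snap s(t) = 120·t·(9·t + 5) 2-mal finden. Das Integral von dem Snap, mit j(0) = 24, ergibt den Ruck: j(t) = 360·t^3 + 300·t^2 + 24. Mit ∫j(t)dt und Anwendung von a(0) = -2, finden wir a(t) = 90·t^4 + 100·t^3 + 24·t - 2. Aus der Gleichung für die Beschleunigung a(t) = 90·t^4 + 100·t^3 + 24·t - 2, setzen wir t = 3 ein und erhalten a = 10060.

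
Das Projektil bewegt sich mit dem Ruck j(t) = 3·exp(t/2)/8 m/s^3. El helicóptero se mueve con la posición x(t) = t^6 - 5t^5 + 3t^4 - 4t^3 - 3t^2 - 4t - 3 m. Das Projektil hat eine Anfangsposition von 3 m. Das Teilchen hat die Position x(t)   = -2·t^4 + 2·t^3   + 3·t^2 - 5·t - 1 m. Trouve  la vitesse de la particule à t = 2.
Pour résoudre ceci, nous devons prendre 1 dérivée de notre équation de la position x(t) = -2·t^4 + 2·t^3 + 3·t^2 - 5·t - 1. En prenant d/dt de x(t), nous trouvons v(t) = -8·t^3 + 6·t^2 + 6·t - 5. En utilisant v(t) = -8·t^3 + 6·t^2 + 6·t - 5 et en substituant t = 2, nous trouvons v = -33.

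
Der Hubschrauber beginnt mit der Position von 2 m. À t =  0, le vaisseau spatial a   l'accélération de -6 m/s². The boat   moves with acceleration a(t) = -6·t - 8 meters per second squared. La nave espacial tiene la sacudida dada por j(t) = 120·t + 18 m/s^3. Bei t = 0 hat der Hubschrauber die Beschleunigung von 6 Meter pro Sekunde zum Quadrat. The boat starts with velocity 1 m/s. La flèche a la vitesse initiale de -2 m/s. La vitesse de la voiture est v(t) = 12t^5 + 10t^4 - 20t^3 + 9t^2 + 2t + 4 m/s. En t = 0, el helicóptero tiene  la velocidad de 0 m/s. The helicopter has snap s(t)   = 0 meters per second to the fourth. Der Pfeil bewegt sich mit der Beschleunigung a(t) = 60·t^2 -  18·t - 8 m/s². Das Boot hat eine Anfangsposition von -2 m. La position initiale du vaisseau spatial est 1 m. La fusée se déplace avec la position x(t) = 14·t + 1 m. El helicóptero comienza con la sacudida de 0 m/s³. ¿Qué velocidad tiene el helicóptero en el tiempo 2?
Para resolver esto, necesitamos tomar 3 integrales de nuestra ecuación del snap s(t) = 0. Tomando ∫s(t)dt y aplicando j(0) = 0, encontramos j(t) = 0. Tomando ∫j(t)dt y aplicando a(0) = 6, encontramos a(t) = 6. Integrando la aceleración y usando la condición inicial v(0) = 0, obtenemos v(t) = 6·t. Tenemos la velocidad v(t) = 6·t. Sustituyendo t = 2: v(2) = 12.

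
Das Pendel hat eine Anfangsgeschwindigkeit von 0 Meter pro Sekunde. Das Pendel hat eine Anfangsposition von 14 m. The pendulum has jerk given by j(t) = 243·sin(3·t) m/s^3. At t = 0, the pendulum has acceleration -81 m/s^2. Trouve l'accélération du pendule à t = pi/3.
En partant du jerk j(t) = 243·sin(3·t), nous prenons 1 intégrale. L'intégrale du jerk, avec a(0) = -81, donne l'accélération: a(t) = -81·cos(3·t). Nous avons l'accélération a(t) = -81·cos(3·t). En substituant t = pi/3: a(pi/3) = 81.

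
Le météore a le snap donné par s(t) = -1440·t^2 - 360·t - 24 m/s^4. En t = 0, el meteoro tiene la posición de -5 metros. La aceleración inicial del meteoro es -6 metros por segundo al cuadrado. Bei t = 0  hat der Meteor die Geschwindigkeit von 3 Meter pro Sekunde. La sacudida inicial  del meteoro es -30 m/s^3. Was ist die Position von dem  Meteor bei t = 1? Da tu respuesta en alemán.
Um dies zu lösen, müssen wir 4 Stammfunktionen unserer Gleichung für den Snap s(t) = -1440·t^2 - 360·t - 24 finden. Durch Integration von dem Snap und Verwendung der Anfangsbedingung j(0) = -30, erhalten wir j(t) = -480·t^3 - 180·t^2 - 24·t - 30. Die Stammfunktion von dem Ruck, mit a(0) = -6, ergibt die Beschleunigung: a(t) = -120·t^4 - 60·t^3 - 12·t^2 - 30·t - 6. Die Stammfunktion von der Beschleunigung, mit v(0) = 3, ergibt die Geschwindigkeit: v(t) = -24·t^5 - 15·t^4 - 4·t^3 - 15·t^2 - 6·t + 3. Die Stammfunktion von der Geschwindigkeit ist die Position. Mit x(0) = -5 erhalten wir x(t) = -4·t^6 - 3·t^5 - t^4 - 5·t^3 - 3·t^2 + 3·t - 5. Aus der Gleichung für die Position x(t) = -4·t^6 - 3·t^5 - t^4 - 5·t^3 - 3·t^2 + 3·t - 5, setzen wir t = 1 ein und erhalten x = -18.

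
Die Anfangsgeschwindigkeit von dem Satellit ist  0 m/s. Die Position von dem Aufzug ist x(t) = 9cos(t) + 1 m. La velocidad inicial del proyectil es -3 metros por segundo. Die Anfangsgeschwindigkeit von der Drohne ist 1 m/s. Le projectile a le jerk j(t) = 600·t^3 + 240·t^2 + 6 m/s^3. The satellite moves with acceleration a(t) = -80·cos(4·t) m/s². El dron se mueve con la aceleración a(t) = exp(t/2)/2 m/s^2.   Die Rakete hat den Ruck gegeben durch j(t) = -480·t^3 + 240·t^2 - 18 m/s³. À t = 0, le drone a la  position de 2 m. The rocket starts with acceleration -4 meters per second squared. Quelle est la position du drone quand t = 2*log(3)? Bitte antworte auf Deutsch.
Wir müssen die Stammfunktion unserer Gleichung für die Beschleunigung a(t) = exp(t/2)/2 2-mal finden. Durch Integration von der Beschleunigung und Verwendung der Anfangsbedingung v(0) = 1, erhalten wir v(t) = exp(t/2). Die Stammfunktion von der Geschwindigkeit, mit x(0) = 2, ergibt die Position: x(t) = 2·exp(t/2). Mit x(t) = 2·exp(t/2) und Einsetzen von t = 2*log(3), finden wir x = 6.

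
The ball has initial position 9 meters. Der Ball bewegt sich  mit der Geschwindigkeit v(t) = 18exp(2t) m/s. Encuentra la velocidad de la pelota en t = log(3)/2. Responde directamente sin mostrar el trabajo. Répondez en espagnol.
v(log(3)/2) = 54.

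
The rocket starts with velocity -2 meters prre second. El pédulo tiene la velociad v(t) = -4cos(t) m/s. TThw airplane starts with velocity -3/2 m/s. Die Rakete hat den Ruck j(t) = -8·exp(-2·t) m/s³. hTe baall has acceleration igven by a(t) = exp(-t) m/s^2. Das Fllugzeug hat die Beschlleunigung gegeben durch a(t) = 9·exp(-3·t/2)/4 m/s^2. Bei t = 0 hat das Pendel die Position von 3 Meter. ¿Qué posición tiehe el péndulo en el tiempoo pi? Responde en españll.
Para resolver esto, necesitamos tomar 1 antiderivada de nuestra ecuación de la velocidad v(t) = -4·cos(t). Integrando la velocidad y usando la condición inicial x(0) = 3, obtenemos x(t) = 3 - 4·sin(t). Tenemos la posición x(t) = 3 - 4·sin(t). Sustituyendo t = pi: x(pi) = 3.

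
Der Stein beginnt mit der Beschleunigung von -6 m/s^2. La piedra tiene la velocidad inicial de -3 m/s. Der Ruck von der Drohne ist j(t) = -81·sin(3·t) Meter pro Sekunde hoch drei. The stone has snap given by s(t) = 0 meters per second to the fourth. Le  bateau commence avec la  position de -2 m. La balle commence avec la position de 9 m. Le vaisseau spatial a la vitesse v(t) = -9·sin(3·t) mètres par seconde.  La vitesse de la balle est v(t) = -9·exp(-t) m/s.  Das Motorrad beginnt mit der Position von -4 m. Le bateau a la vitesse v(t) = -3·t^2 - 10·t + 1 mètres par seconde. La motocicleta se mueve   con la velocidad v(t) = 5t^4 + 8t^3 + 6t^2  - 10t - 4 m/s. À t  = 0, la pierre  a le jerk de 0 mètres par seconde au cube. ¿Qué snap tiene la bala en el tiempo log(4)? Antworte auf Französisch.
En partant de la vitesse v(t) = -9·exp(-t), nous prenons 3 dérivées. En dérivant la vitesse, nous obtenons l'accélération: a(t) = 9·exp(-t). En prenant d/dt de a(t), nous trouvons j(t) = -9·exp(-t). La dérivée du jerk donne le snap: s(t) = 9·exp(-t). Nous avons le snap s(t) = 9·exp(-t). En substituant t = log(4): s(log(4)) = 9/4.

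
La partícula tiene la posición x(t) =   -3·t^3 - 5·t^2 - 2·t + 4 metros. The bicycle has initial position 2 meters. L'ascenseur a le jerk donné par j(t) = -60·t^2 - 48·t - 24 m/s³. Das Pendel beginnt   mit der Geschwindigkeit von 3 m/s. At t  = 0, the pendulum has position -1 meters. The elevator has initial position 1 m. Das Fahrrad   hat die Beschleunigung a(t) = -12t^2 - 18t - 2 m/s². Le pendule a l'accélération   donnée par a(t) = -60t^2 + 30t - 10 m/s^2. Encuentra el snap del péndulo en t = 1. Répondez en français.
Pour résoudre ceci, nous devons prendre 2 dérivées de notre équation de l'accélération a(t) = -60·t^2 + 30·t - 10. En dérivant l'accélération, nous obtenons le jerk: j(t) = 30 - 120·t. La dérivée du jerk donne le snap: s(t) = -120. Nous avons le snap s(t) = -120. En substituant t = 1: s(1) = -120.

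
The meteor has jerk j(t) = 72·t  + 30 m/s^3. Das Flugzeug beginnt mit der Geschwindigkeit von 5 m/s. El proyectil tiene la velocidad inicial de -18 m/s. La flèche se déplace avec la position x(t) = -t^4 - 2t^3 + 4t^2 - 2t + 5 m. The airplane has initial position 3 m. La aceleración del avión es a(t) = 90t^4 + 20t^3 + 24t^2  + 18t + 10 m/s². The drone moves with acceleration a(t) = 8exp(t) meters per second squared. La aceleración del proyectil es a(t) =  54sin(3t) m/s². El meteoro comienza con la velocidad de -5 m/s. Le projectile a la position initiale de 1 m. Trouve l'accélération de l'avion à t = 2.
En utilisant a(t) = 90·t^4 + 20·t^3 + 24·t^2 + 18·t + 10 et en substituant t = 2, nous trouvons a = 1742.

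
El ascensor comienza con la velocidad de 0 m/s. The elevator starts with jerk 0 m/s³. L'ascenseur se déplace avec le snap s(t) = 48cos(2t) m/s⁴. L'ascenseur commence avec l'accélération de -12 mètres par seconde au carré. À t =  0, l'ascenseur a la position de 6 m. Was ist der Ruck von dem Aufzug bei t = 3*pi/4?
Ausgehend von dem Snap s(t) = 48·cos(2·t), nehmen wir 1 Integral. Das Integral von dem Snap, mit j(0) = 0, ergibt den Ruck: j(t) = 24·sin(2·t). Wir haben den Ruck j(t) = 24·sin(2·t). Durch Einsetzen von t = 3*pi/4: j(3*pi/4) = -24.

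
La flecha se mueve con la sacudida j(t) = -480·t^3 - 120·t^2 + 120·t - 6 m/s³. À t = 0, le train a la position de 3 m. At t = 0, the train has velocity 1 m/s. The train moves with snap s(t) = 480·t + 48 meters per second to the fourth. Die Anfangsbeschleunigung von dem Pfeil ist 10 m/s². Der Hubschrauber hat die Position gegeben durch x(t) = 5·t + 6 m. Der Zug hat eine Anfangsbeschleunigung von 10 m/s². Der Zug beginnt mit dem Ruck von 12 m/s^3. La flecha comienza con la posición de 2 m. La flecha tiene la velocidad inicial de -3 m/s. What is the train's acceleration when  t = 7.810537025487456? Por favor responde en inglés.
To find the answer, we compute 2 antiderivatives of s(t) = 480·t + 48. Finding the antiderivative of s(t) and using j(0) = 12: j(t) = 240·t^2 + 48·t + 12. The integral of jerk, with a(0) = 10, gives acceleration: a(t) = 80·t^3 + 24·t^2 + 12·t + 10. Using a(t) = 80·t^3 + 24·t^2 + 12·t + 10 and substituting t = 7.810537025487456, we find a = 39686.0595424051.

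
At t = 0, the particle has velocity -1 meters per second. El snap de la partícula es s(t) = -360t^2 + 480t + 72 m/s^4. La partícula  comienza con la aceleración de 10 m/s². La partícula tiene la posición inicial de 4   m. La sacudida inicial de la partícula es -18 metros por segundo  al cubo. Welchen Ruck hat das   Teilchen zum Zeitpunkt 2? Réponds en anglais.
To find the answer, we compute 1 integral of s(t) = -360·t^2 + 480·t + 72. Finding the integral of s(t) and using j(0) = -18: j(t) = -120·t^3 + 240·t^2 + 72·t - 18. We have jerk j(t) = -120·t^3 + 240·t^2 + 72·t - 18. Substituting t = 2: j(2) = 126.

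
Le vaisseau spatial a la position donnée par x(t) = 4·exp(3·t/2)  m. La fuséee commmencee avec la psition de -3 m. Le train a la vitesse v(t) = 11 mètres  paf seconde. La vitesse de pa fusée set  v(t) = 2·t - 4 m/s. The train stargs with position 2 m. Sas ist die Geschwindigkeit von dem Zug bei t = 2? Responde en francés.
Nous avons la vitesse v(t) = 11. En substituant t = 2: v(2) = 11.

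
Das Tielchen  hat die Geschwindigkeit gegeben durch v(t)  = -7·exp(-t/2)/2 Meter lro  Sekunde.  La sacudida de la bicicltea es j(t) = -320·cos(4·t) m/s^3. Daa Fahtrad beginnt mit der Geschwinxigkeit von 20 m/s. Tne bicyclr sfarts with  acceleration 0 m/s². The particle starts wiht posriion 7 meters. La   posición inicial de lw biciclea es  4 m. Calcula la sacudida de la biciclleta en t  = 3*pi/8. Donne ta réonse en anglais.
From the given jerk equation j(t) = -320·cos(4·t), we substitute t = 3*pi/8 to get j = 0.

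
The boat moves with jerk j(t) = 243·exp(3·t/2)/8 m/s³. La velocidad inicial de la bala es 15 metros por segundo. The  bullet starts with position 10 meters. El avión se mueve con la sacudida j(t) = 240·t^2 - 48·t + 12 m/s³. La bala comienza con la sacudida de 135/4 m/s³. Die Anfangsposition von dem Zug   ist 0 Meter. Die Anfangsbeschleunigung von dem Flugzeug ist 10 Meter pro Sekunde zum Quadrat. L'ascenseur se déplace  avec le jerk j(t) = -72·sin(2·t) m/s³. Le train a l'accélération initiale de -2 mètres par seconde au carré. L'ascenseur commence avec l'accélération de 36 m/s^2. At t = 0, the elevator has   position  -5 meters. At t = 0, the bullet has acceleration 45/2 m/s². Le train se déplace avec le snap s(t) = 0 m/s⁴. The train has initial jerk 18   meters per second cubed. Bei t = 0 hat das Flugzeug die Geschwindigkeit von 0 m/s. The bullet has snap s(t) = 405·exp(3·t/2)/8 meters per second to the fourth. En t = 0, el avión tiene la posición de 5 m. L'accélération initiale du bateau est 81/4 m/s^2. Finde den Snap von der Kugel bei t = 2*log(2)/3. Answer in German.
Mit s(t) = 405·exp(3·t/2)/8 und Einsetzen von t = 2*log(2)/3, finden wir s = 405/4.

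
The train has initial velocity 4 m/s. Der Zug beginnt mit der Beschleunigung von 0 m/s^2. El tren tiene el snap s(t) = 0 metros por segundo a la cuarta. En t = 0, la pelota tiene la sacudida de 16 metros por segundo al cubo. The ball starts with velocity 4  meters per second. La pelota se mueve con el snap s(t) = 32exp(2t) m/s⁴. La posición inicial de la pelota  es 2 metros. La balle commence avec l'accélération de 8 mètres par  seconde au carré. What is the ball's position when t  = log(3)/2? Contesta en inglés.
Starting from snap s(t) = 32·exp(2·t), we take 4 integrals. Finding the integral of s(t) and using j(0) = 16: j(t) = 16·exp(2·t). Finding the antiderivative of j(t) and using a(0) = 8: a(t) = 8·exp(2·t). The antiderivative of acceleration is velocity. Using v(0) = 4, we get v(t) = 4·exp(2·t). The antiderivative of velocity is position. Using x(0) = 2, we get x(t) = 2·exp(2·t). We have position x(t) = 2·exp(2·t). Substituting t = log(3)/2: x(log(3)/2) = 6.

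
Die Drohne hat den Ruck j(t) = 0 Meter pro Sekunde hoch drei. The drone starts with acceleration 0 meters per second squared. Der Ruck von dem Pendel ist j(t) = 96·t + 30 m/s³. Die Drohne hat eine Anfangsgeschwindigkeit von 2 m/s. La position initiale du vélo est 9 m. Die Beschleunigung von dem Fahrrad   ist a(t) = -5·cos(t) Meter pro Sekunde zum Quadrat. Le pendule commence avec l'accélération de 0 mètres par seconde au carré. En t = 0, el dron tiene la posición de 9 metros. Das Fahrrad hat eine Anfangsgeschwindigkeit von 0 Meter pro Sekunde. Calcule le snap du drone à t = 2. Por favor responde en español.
Partiendo de la sacudida j(t) = 0, tomamos 1 derivada. Tomando d/dt de j(t), encontramos s(t) = 0. Tenemos el snap s(t) = 0. Sustituyendo t = 2: s(2) = 0.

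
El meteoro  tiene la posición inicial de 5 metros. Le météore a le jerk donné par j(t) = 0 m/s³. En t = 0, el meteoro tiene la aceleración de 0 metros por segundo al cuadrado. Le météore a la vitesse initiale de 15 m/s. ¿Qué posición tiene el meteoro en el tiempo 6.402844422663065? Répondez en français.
Nous devons intégrer notre équation du jerk j(t) = 0 3 fois. L'intégrale du jerk, avec a(0) = 0, donne l'accélération: a(t) = 0. L'intégrale de l'accélération, avec v(0) = 15, donne la vitesse: v(t) = 15. En intégrant la vitesse et en utilisant la condition initiale x(0) = 5, nous obtenons x(t) = 15·t + 5. De l'équation de la position x(t) = 15·t + 5, nous substituons t = 6.402844422663065 pour obtenir x = 101.042666339946.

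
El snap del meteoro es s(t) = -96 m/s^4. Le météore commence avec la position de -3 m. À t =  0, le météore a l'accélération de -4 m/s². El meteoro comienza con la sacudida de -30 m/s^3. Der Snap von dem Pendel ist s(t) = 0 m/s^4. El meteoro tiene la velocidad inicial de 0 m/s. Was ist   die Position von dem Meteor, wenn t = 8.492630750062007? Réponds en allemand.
Ausgehend von dem Snap s(t) = -96, nehmen wir 4 Integrale. Die Stammfunktion von dem Snap, mit j(0) = -30, ergibt den Ruck: j(t) = -96·t - 30. Mit ∫j(t)dt und Anwendung von a(0) = -4, finden wir a(t) = -48·t^2 - 30·t - 4. Das Integral von der Beschleunigung ist die Geschwindigkeit. Mit v(0) = 0 erhalten wir v(t) = t·(-16·t^2 - 15·t - 4). Mit ∫v(t)dt und Anwendung von x(0) = -3, finden wir x(t) = -4·t^4 - 5·t^3 - 2·t^2 - 3. Wir haben die Position x(t) = -4·t^4 - 5·t^3 - 2·t^2 - 3. Durch Einsetzen von t = 8.492630750062007: x(8.492630750062007) = -24017.8289135171.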